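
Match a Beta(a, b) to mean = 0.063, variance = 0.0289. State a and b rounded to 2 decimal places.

By moment matching, a+b = μ(1−μ)/σ² − 1 = (0.063·0.937)/0.0289 − 1 = 2.0426 − 1 = 1.0426.
Since a/(a+b) = μ, a = 0.063·1.0426 = 0.07 and b = 0.937·1.0426 = 0.98.

a = 0.07, b = 0.98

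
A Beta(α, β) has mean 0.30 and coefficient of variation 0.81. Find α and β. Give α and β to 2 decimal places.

α = 0.77, β = 1.79

Var = (CV·μ)² = (0.81×0.30)² = 0.059049.
α+β = μ(1−μ)/Var − 1 = 0.2100/0.059049 − 1 = 2.5564.
Thus α = 0.30·2.5564 = 0.77 and β = 0.70·2.5564 = 1.79.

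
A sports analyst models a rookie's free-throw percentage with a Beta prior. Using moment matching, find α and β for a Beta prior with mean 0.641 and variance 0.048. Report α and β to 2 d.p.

Write ν = α+β; then α = μν and Var = μ(1−μ)/(ν+1).
ν = μ(1−μ)/Var − 1 = 0.230119/0.048 − 1 = 3.7941.
α = 0.641·3.7941 = 2.43, β = 0.359·3.7941 = 1.36.

α = 2.43, β = 1.36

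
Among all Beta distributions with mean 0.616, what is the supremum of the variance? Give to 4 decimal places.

0.2365

For fixed mean μ the Beta variance is μ(1−μ)/(α+β+1), increasing as α+β decreases.
Its least upper bound (not attained) is μ(1−μ) = 0.616·0.384 = 0.2365.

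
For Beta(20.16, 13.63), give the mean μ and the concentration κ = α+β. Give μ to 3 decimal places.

κ = α+β = 20.16+13.63 = 33.79; μ = α/κ = 20.16/33.79 = 0.597.

μ = 0.597, κ = 33.79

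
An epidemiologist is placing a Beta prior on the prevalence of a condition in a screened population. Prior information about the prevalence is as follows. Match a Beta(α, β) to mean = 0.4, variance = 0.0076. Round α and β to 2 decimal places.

α = 12.23, β = 18.35

Write ν = α+β; then α = μν and Var = μ(1−μ)/(ν+1).
ν = μ(1−μ)/Var − 1 = 0.24/0.0076 − 1 = 30.5789.
α = 0.4·30.5789 = 12.23, β = 0.6·30.5789 = 18.35.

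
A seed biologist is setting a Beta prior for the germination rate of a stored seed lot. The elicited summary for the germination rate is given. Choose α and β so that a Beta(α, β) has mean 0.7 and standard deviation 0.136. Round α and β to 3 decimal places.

α = 7.248, β = 3.106

First σ² = 0.018496. Setting α = μn, β = (1−μ)n with n = α+β,
μ(1−μ)/(n+1) = 0.018496 ⇒ n+1 = 0.21/0.018496 = 11.3538 ⇒ n = 10.3538.
Hence α = 0.7×10.3538 = 7.248, β = 0.3×10.3538 = 3.106.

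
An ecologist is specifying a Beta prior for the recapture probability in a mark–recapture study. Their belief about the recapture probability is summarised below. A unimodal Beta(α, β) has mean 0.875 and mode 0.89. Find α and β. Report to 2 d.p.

Let s = α+β. Mean gives α = μs = 0.875s; mode gives (α−1)/(s−2) = 0.89.
Substituting: 0.875s − 1 = 0.89(s−2) = 0.89s − 1.78, so -0.015s = -0.78 and s = 52.0000.
Then α = 0.875×52.0000 = 45.50 and β = s−α = 6.50.

α = 45.50, β = 6.50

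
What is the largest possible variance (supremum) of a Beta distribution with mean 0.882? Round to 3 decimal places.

0.104

Var = μ(1−μ)/(α+β+1), which approaches μ(1−μ) as α+β → 0.
So the supremum is μ(1−μ) = 0.882×0.118 = 0.104.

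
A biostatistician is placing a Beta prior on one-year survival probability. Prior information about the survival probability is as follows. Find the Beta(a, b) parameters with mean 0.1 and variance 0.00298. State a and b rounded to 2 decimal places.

Let s = a+b. The Beta variance is μ(1−μ)/(s+1).
So s+1 = μ(1−μ)/σ² = (0.1×0.9)/0.00298 = 0.09/0.00298 = 30.2013, giving s = 29.2013.
Then a = μs = 0.1×29.2013 = 2.92 and b = (1−μ)s = 0.9×29.2013 = 26.28.

a = 2.92, b = 26.28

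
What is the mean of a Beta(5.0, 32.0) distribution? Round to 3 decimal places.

0.135

The Beta mean is α/(α+β) = 5.0/(5.0+32.0) = 0.135.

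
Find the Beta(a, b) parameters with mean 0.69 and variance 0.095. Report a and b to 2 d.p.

a = 0.86, b = 0.39

Let s = a+b. The Beta variance is μ(1−μ)/(s+1).
So s+1 = μ(1−μ)/σ² = (0.69×0.31)/0.095 = 0.2139/0.095 = 2.2516, giving s = 1.2516.
Then a = μs = 0.69×1.2516 = 0.86 and b = (1−μ)s = 0.31×1.2516 = 0.39.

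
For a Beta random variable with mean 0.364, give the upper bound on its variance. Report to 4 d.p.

Var = μ(1−μ)/(α+β+1), which approaches μ(1−μ) as α+β → 0.
So the supremum is μ(1−μ) = 0.364×0.636 = 0.2315.

0.2315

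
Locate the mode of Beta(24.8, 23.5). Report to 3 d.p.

0.514

With α,β > 1, mode = (α−1)/(α+β−2) = 23.8/46.3 = 0.514.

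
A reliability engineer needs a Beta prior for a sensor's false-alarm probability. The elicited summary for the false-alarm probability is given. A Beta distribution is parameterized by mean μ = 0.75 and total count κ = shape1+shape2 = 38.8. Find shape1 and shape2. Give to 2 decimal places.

shape1 = 29.10, shape2 = 9.70

Split κ in proportion μ : (1−μ): shape1 = 0.75·38.8 = 29.10, shape2 = 38.8 − 29.10 = 9.70.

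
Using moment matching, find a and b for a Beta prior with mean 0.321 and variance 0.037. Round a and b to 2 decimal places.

a = 1.57, b = 3.32

By moment matching, a+b = μ(1−μ)/σ² − 1 = (0.321·0.679)/0.037 − 1 = 5.8908 − 1 = 4.8908.
Since a/(a+b) = μ, a = 0.321·4.8908 = 1.57 and b = 0.679·4.8908 = 3.32.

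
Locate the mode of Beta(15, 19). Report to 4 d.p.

The density x^(α−1)(1−x)^(β−1) is maximised at (α−1)/(α+β−2) = 14/32 = 0.4375.

0.4375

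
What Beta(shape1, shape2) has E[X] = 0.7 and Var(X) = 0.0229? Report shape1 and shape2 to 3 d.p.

Let s = shape1+shape2. The Beta variance is μ(1−μ)/(s+1).
So s+1 = μ(1−μ)/σ² = (0.7×0.3)/0.0229 = 0.21/0.0229 = 9.1703, giving s = 8.1703.
Then shape1 = μs = 0.7×8.1703 = 5.719 and shape2 = (1−μ)s = 0.3×8.1703 = 2.451.

shape1 = 5.719, shape2 = 2.451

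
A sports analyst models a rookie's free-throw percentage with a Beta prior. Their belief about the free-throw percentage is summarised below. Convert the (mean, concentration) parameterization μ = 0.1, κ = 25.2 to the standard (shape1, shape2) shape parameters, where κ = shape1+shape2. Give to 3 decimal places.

shape1 = μκ = 0.1×25.2 = 2.520 and shape2 = (1−μ)κ = 0.9×25.2 = 22.680.

shape1 = 2.520, shape2 = 22.680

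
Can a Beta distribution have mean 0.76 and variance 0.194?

For any Beta, Var(X) < E[X]·(1−E[X]).
Here μ(1−μ) = 0.76×0.24 = 0.1824, and 0.194 ≥ 0.1824.

No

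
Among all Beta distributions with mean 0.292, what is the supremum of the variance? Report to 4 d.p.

0.2067

For fixed mean μ the Beta variance is μ(1−μ)/(α+β+1), increasing as α+β decreases.
Its least upper bound (not attained) is μ(1−μ) = 0.292·0.708 = 0.2067.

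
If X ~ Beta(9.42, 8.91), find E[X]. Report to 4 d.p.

The Beta mean is α/(α+β) = 9.42/(9.42+8.91) = 0.5139.

0.5139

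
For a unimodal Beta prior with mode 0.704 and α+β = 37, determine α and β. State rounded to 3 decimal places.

Mode = (α−1)/(κ−2) with κ = α+β, so α−1 = 0.704·35 = 24.640.
α = 25.640; β = κ − α = 11.360.

α = 25.640, β = 11.360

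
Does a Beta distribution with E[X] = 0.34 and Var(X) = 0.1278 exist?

The Beta variance bound is σ² < μ(1−μ).
Here μ(1−μ) = 0.34×0.66 = 0.2244, and 0.1278 < 0.2244.

Yes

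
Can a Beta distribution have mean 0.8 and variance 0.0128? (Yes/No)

Yes

A Beta with mean μ has variance μ(1−μ)/(α+β+1) < μ(1−μ).
Here μ(1−μ) = 0.8×0.2 = 0.16, and 0.0128 < 0.16.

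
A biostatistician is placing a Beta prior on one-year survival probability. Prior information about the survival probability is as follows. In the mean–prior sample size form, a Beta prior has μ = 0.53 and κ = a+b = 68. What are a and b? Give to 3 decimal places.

a = μκ = 0.53×68 = 36.040 and b = (1−μ)κ = 0.47×68 = 31.960.

a = 36.040, b = 31.960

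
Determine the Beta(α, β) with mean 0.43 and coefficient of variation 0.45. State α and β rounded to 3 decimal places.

α = 2.385, β = 3.161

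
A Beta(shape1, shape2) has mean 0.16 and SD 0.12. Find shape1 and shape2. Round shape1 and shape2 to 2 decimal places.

Variance = 0.12² = 0.0144. The moment-matching identity shape1+shape2 = μ(1−μ)/Var − 1 gives
shape1+shape2 = 0.1344/0.0144 − 1 = 8.3333, so shape1 = μ·8.3333 = 1.33 and shape2 = (1−μ)·8.3333 = 7.00.

shape1 = 1.33, shape2 = 7.00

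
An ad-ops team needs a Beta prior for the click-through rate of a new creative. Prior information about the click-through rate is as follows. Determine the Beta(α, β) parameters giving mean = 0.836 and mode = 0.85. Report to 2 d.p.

α = 41.80, β = 8.20

Let s = α+β. Mean gives α = μs = 0.836s; mode gives (α−1)/(s−2) = 0.85.
Substituting: 0.836s − 1 = 0.85(s−2) = 0.85s − 1.70, so -0.014s = -0.70 and s = 50.0000.
Then α = 0.836×50.0000 = 41.80 and β = s−α = 8.20.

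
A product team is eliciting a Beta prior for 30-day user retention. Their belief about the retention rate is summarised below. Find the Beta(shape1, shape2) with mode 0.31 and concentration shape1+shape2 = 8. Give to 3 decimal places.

shape1 = 2.860, shape2 = 5.140

For shape1,shape2>1 the mode is (shape1−1)/(shape1+shape2−2), so shape1 = mode·(κ−2)+1 = 0.31×6+1 = 2.860.
And shape2 = (1−mode)·(κ−2)+1 = 0.69×6+1 = 5.140.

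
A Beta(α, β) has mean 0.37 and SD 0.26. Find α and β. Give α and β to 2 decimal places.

α = 0.91, β = 1.54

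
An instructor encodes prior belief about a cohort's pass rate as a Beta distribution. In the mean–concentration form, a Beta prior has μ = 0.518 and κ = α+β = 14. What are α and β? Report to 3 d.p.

α = 7.252, β = 6.748

Split κ in proportion μ : (1−μ): α = 0.518·14 = 7.252, β = 14 − 7.252 = 6.748.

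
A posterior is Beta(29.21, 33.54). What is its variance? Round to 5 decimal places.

0.00390

μ = 29.21/62.75 = 0.465498; Var = μ(1−μ)/(α+β+1) = 0.2488096/63.75 = 0.00390.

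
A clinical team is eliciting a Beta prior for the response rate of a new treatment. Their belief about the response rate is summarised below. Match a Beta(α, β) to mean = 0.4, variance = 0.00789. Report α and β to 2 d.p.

Write ν = α+β; then α = μν and Var = μ(1−μ)/(ν+1).
ν = μ(1−μ)/Var − 1 = 0.24/0.00789 − 1 = 29.4183.
α = 0.4·29.4183 = 11.77, β = 0.6·29.4183 = 17.65.

α = 11.77, β = 17.65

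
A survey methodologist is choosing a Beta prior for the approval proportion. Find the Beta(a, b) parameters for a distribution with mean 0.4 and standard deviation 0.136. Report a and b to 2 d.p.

a = 4.79, b = 7.19

σ² = 0.136² = 0.018496.
With s = a+b, Var = μ(1−μ)/(s+1), so s+1 = (0.4×0.6)/0.018496 = 12.9758 and s = 11.9758.
a = μs = 4.79, b = (1−μ)s = 7.19.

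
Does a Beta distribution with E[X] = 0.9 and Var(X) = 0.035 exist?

A Beta with mean μ has variance μ(1−μ)/(α+β+1) < μ(1−μ).
Here μ(1−μ) = 0.9×0.1 = 0.09, and 0.035 < 0.09.

Yes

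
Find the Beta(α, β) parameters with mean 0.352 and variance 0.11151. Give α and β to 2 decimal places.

α = 0.37, β = 0.68

Let s = α+β. The Beta variance is μ(1−μ)/(s+1).
So s+1 = μ(1−μ)/σ² = (0.352×0.648)/0.11151 = 0.228096/0.11151 = 2.0455, giving s = 1.0455.
Then α = μs = 0.352×1.0455 = 0.37 and β = (1−μ)s = 0.648×1.0455 = 0.68.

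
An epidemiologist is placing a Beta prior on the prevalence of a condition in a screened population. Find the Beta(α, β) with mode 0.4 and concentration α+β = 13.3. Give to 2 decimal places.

Mode = (α−1)/(κ−2) with κ = α+β, so α−1 = 0.4·11.3 = 4.52.
α = 5.52; β = κ − α = 7.78.

α = 5.52, β = 7.78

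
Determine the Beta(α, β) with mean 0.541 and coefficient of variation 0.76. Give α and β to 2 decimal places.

Var = (CV·μ)² = (0.76×0.541)² = 0.169053.
α+β = μ(1−μ)/Var − 1 = 0.248319/0.169053 − 1 = 0.4689.
Thus α = 0.541·0.4689 = 0.25 and β = 0.459·0.4689 = 0.22.

α = 0.25, β = 0.22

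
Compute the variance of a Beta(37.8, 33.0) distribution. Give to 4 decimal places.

0.0035

Var = αβ/[(α+β)²(α+β+1)] = (37.8×33.0)/(70.8²×71.8) = 1247.40/359907.552 = 0.0035.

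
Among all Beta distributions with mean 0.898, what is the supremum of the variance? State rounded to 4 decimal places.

0.0916

For fixed mean μ the Beta variance is μ(1−μ)/(α+β+1), increasing as α+β decreases.
Its least upper bound (not attained) is μ(1−μ) = 0.898·0.102 = 0.0916.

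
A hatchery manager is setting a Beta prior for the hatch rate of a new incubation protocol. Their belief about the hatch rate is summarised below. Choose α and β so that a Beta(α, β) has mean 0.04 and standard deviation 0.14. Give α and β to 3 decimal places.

α = 0.038, β = 0.921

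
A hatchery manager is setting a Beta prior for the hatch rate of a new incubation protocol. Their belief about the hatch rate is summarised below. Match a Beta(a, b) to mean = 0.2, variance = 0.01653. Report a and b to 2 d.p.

a = 1.74, b = 6.94

Let s = a+b. The Beta variance is μ(1−μ)/(s+1).
So s+1 = μ(1−μ)/σ² = (0.2×0.8)/0.01653 = 0.16/0.01653 = 9.6794, giving s = 8.6794.
Then a = μs = 0.2×8.6794 = 1.74 and b = (1−μ)s = 0.8×8.6794 = 6.94.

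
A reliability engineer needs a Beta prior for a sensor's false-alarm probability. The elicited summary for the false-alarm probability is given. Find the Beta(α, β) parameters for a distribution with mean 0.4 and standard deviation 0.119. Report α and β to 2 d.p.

α = 6.38, β = 9.57

σ² = 0.119² = 0.014161.
With s = α+β, Var = μ(1−μ)/(s+1), so s+1 = (0.4×0.6)/0.014161 = 16.9480 and s = 15.9480.
α = μs = 6.38, β = (1−μ)s = 9.57.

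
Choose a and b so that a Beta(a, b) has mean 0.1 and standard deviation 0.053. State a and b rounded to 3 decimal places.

a = 3.104, b = 27.936

σ² = 0.053² = 0.002809.
With s = a+b, Var = μ(1−μ)/(s+1), so s+1 = (0.1×0.9)/0.002809 = 32.0399 and s = 31.0399.
a = μs = 3.104, b = (1−μ)s = 27.936.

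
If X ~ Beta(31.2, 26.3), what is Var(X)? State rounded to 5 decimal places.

0.00424

α+β = 57.5 and αβ = 820.56, so Var = αβ/[(α+β)²(α+β+1)] = 820.56/193415.625 = 0.00424.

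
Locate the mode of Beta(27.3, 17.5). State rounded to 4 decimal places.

0.6145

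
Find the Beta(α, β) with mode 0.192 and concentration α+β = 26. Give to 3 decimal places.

For α,β>1 the mode is (α−1)/(α+β−2), so α = mode·(κ−2)+1 = 0.192×24+1 = 5.608.
And β = (1−mode)·(κ−2)+1 = 0.808×24+1 = 20.392.

α = 5.608, β = 20.392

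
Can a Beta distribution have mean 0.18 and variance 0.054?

The Beta variance bound is σ² < μ(1−μ).
Here μ(1−μ) = 0.18×0.82 = 0.1476, and 0.054 < 0.1476.

Yes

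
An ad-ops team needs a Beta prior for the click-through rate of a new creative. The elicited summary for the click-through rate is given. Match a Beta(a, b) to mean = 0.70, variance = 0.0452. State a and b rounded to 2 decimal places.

Let s = a+b. The Beta variance is μ(1−μ)/(s+1).
So s+1 = μ(1−μ)/σ² = (0.70×0.30)/0.0452 = 0.2100/0.0452 = 4.6460, giving s = 3.6460.
Then a = μs = 0.70×3.6460 = 2.55 and b = (1−μ)s = 0.30×3.6460 = 1.09.

a = 2.55, b = 1.09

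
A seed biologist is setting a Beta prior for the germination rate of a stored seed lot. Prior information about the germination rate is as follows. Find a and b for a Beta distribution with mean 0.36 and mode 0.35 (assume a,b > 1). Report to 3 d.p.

Let s = a+b. Mean gives a = μs = 0.36s; mode gives (a−1)/(s−2) = 0.35.
Substituting: 0.36s − 1 = 0.35(s−2) = 0.35s − 0.70, so 0.01s = 0.30 and s = 30.0000.
Then a = 0.36×30.0000 = 10.800 and b = s−a = 19.200.

a = 10.800, b = 19.200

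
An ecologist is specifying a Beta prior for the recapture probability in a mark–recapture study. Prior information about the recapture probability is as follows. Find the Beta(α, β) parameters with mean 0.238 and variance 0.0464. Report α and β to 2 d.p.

α = 0.69, β = 2.22

By moment matching, α+β = μ(1−μ)/σ² − 1 = (0.238·0.762)/0.0464 − 1 = 3.9085 − 1 = 2.9085.
Since α/(α+β) = μ, α = 0.238·2.9085 = 0.69 and β = 0.762·2.9085 = 2.22.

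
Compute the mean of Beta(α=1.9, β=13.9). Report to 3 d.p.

0.120

The Beta mean is α/(α+β) = 1.9/(1.9+13.9) = 0.120.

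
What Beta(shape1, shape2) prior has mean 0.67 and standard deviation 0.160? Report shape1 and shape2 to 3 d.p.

Variance = 0.160² = 0.025600. The moment-matching identity shape1+shape2 = μ(1−μ)/Var − 1 gives
shape1+shape2 = 0.2211/0.025600 − 1 = 7.6367, so shape1 = μ·7.6367 = 5.117 and shape2 = (1−μ)·7.6367 = 2.520.

shape1 = 5.117, shape2 = 2.520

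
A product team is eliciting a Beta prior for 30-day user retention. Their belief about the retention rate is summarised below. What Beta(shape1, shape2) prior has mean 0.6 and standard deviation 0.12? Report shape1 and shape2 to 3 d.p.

shape1 = 9.400, shape2 = 6.267

σ² = 0.12² = 0.0144.
With s = shape1+shape2, Var = μ(1−μ)/(s+1), so s+1 = (0.6×0.4)/0.0144 = 16.6667 and s = 15.6667.
shape1 = μs = 9.400, shape2 = (1−μ)s = 6.267.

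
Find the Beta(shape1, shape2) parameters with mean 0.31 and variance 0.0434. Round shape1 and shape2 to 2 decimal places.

shape1 = 1.22, shape2 = 2.71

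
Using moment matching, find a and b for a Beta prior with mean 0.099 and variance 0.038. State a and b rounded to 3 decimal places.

Write ν = a+b; then a = μν and Var = μ(1−μ)/(ν+1).
ν = μ(1−μ)/Var − 1 = 0.089199/0.038 − 1 = 1.3473.
a = 0.099·1.3473 = 0.133, b = 0.901·1.3473 = 1.214.

a = 0.133, b = 1.214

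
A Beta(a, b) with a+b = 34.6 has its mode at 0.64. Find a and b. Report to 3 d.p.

a = 21.864, b = 12.736

For a,b>1 the mode is (a−1)/(a+b−2), so a = mode·(κ−2)+1 = 0.64×32.6+1 = 21.864.
And b = (1−mode)·(κ−2)+1 = 0.36×32.6+1 = 12.736.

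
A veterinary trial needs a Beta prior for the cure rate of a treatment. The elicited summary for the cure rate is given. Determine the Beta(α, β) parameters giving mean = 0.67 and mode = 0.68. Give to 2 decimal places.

α = 24.12, β = 11.88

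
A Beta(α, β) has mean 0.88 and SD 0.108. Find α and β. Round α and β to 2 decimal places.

σ² = 0.108² = 0.011664.
With s = α+β, Var = μ(1−μ)/(s+1), so s+1 = (0.88×0.12)/0.011664 = 9.0535 and s = 8.0535.
α = μs = 7.09, β = (1−μ)s = 0.97.

α = 7.09, β = 0.97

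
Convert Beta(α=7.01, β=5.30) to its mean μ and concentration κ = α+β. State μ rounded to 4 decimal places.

κ = α+β = 7.01+5.30 = 12.31; μ = α/κ = 7.01/12.31 = 0.5695.

μ = 0.5695, κ = 12.31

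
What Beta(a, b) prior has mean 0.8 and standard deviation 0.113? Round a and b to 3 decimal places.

a = 9.224, b = 2.306

σ² = 0.113² = 0.012769.
With s = a+b, Var = μ(1−μ)/(s+1), so s+1 = (0.8×0.2)/0.012769 = 12.5303 and s = 11.5303.
a = μs = 9.224, b = (1−μ)s = 2.306.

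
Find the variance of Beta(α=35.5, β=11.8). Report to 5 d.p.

0.00388

μ = 35.5/47.3 = 0.750529; Var = μ(1−μ)/(α+β+1) = 0.1872355/48.3 = 0.00388.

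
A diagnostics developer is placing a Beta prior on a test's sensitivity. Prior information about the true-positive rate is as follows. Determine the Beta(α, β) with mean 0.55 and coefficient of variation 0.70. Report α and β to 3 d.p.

Var = (CV·μ)² = (0.70×0.55)² = 0.148225.
α+β = μ(1−μ)/Var − 1 = 0.2475/0.148225 − 1 = 0.6698.
Thus α = 0.55·0.6698 = 0.368 and β = 0.45·0.6698 = 0.301.

α = 0.368, β = 0.301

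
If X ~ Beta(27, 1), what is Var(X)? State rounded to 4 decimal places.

0.0012

Var = αβ/[(α+β)²(α+β+1)] = (27×1)/(28²×29) = 27/22736 = 0.0012.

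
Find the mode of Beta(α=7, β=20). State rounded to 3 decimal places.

0.240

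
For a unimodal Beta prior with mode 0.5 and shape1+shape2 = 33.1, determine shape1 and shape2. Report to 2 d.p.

Mode = (shape1−1)/(κ−2) with κ = shape1+shape2, so shape1−1 = 0.5·31.1 = 15.55.
shape1 = 16.55; shape2 = κ − shape1 = 16.55.

shape1 = 16.55, shape2 = 16.55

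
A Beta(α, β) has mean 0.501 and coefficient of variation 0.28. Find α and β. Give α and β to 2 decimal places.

α = 5.86, β = 5.84

Var = (CV·μ)² = (0.28×0.501)² = 0.019678.
α+β = μ(1−μ)/Var − 1 = 0.249999/0.019678 − 1 = 11.7042.
Thus α = 0.501·11.7042 = 5.86 and β = 0.499·11.7042 = 5.84.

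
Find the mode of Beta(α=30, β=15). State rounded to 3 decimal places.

0.674

The density x^(α−1)(1−x)^(β−1) is maximised at (α−1)/(α+β−2) = 29/43 = 0.674.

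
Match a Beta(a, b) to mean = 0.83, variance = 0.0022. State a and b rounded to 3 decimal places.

a = 52.403, b = 10.733

Write ν = a+b; then a = μν and Var = μ(1−μ)/(ν+1).
ν = μ(1−μ)/Var − 1 = 0.1411/0.0022 − 1 = 63.1364.
a = 0.83·63.1364 = 52.403, b = 0.17·63.1364 = 10.733.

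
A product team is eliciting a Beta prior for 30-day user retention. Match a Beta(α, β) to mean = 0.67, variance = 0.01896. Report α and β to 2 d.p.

By moment matching, α+β = μ(1−μ)/σ² − 1 = (0.67·0.33)/0.01896 − 1 = 11.6614 − 1 = 10.6614.
Since α/(α+β) = μ, α = 0.67·10.6614 = 7.14 and β = 0.33·10.6614 = 3.52.

α = 7.14, β = 3.52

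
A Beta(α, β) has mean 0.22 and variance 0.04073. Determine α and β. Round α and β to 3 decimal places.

Write ν = α+β; then α = μν and Var = μ(1−μ)/(ν+1).
ν = μ(1−μ)/Var − 1 = 0.1716/0.04073 − 1 = 3.2131.
α = 0.22·3.2131 = 0.707, β = 0.78·3.2131 = 2.506.

α = 0.707, β = 2.506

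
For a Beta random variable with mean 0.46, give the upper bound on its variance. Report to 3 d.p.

Var = μ(1−μ)/(α+β+1), which approaches μ(1−μ) as α+β → 0.
So the supremum is μ(1−μ) = 0.46×0.54 = 0.248.

0.248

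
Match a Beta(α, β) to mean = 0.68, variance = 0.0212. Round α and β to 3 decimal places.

α = 6.300, β = 2.965

Write ν = α+β; then α = μν and Var = μ(1−μ)/(ν+1).
ν = μ(1−μ)/Var − 1 = 0.2176/0.0212 − 1 = 9.2642.
α = 0.68·9.2642 = 6.300, β = 0.32·9.2642 = 2.965.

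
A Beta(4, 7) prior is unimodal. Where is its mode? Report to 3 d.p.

0.333

With α,β > 1, mode = (α−1)/(α+β−2) = 3/9 = 0.333.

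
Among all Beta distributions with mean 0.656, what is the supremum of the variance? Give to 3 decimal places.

0.226

For fixed mean μ the Beta variance is μ(1−μ)/(α+β+1), increasing as α+β decreases.
Its least upper bound (not attained) is μ(1−μ) = 0.656·0.344 = 0.226.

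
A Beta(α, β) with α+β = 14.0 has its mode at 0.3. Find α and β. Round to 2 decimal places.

Mode = (α−1)/(κ−2) with κ = α+β, so α−1 = 0.3·12.0 = 3.60.
α = 4.60; β = κ − α = 9.40.

α = 4.60, β = 9.40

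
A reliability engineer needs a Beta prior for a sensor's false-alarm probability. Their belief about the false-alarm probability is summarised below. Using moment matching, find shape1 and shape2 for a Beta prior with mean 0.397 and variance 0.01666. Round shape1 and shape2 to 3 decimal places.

By moment matching, shape1+shape2 = μ(1−μ)/σ² − 1 = (0.397·0.603)/0.01666 − 1 = 14.3692 − 1 = 13.3692.
Since shape1/(shape1+shape2) = μ, shape1 = 0.397·13.3692 = 5.308 and shape2 = 0.603·13.3692 = 8.062.

shape1 = 5.308, shape2 = 8.062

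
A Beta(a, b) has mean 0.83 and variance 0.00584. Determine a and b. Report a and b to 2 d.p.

a = 19.22, b = 3.94

By moment matching, a+b = μ(1−μ)/σ² − 1 = (0.83·0.17)/0.00584 − 1 = 24.1610 − 1 = 23.1610.
Since a/(a+b) = μ, a = 0.83·23.1610 = 19.22 and b = 0.17·23.1610 = 3.94.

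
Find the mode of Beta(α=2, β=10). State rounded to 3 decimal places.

0.100

With α,β > 1, mode = (α−1)/(α+β−2) = 1/10 = 0.100.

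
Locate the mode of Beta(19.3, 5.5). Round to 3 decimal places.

0.803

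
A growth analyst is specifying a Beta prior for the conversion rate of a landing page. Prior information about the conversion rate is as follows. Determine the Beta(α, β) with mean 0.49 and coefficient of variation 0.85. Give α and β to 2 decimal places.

α = 0.22, β = 0.22

Var = (CV·μ)² = (0.85×0.49)² = 0.173472.
α+β = μ(1−μ)/Var − 1 = 0.2499/0.173472 − 1 = 0.4406.
Thus α = 0.49·0.4406 = 0.22 and β = 0.51·0.4406 = 0.22.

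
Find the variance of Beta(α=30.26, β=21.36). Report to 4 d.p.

0.0046

Var = αβ/[(α+β)²(α+β+1)] = (30.26×21.36)/(51.62²×52.62) = 646.3536/140212.535928 = 0.0046.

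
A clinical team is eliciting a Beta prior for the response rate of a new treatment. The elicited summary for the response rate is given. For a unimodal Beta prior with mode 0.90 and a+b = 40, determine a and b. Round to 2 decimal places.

For a,b>1 the mode is (a−1)/(a+b−2), so a = mode·(κ−2)+1 = 0.90×38+1 = 35.20.
And b = (1−mode)·(κ−2)+1 = 0.10×38+1 = 4.80.

a = 35.20, b = 4.80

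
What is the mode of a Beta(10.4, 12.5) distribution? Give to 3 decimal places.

0.450

With α,β > 1, mode = (α−1)/(α+β−2) = 9.4/20.9 = 0.450.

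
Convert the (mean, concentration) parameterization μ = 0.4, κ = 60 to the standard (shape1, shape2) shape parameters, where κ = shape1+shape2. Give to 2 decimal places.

shape1 = μκ = 0.4×60 = 24.00 and shape2 = (1−μ)κ = 0.6×60 = 36.00.

shape1 = 24.00, shape2 = 36.00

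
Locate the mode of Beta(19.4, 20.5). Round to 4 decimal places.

The density x^(α−1)(1−x)^(β−1) is maximised at (α−1)/(α+β−2) = 18.4/37.9 = 0.4855.

0.4855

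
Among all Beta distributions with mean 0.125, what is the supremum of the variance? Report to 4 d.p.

Var = μ(1−μ)/(α+β+1), which approaches μ(1−μ) as α+β → 0.
So the supremum is μ(1−μ) = 0.125×0.875 = 0.1094.

0.1094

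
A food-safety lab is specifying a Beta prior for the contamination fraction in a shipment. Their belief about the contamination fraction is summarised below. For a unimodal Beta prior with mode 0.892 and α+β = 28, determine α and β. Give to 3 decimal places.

α = 24.192, β = 3.808

For α,β>1 the mode is (α−1)/(α+β−2), so α = mode·(κ−2)+1 = 0.892×26+1 = 24.192.
And β = (1−mode)·(κ−2)+1 = 0.108×26+1 = 3.808.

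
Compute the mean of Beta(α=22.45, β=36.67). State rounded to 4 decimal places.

0.3797

The Beta mean is α/(α+β) = 22.45/(22.45+36.67) = 0.3797.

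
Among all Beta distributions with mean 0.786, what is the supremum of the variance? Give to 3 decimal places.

For fixed mean μ the Beta variance is μ(1−μ)/(α+β+1), increasing as α+β decreases.
Its least upper bound (not attained) is μ(1−μ) = 0.786·0.214 = 0.168.

0.168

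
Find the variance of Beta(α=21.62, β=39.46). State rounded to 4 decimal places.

0.0037

μ = 21.62/61.08 = 0.353962; Var = μ(1−μ)/(α+β+1) = 0.2286729/62.08 = 0.0037.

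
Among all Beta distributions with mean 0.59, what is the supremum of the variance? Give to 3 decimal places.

0.242

For fixed mean μ the Beta variance is μ(1−μ)/(α+β+1), increasing as α+β decreases.
Its least upper bound (not attained) is μ(1−μ) = 0.59·0.41 = 0.242.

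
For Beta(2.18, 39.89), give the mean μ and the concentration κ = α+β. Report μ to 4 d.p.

μ = 0.0518, κ = 42.07

κ = α+β = 2.18+39.89 = 42.07; μ = α/κ = 2.18/42.07 = 0.0518.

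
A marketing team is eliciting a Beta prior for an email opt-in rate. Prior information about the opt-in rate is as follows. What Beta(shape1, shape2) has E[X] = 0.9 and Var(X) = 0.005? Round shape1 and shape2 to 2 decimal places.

Let s = shape1+shape2. The Beta variance is μ(1−μ)/(s+1).
So s+1 = μ(1−μ)/σ² = (0.9×0.1)/0.005 = 0.09/0.005 = 18.0000, giving s = 17.0000.
Then shape1 = μs = 0.9×17.0000 = 15.30 and shape2 = (1−μ)s = 0.1×17.0000 = 1.70.

shape1 = 15.30, shape2 = 1.70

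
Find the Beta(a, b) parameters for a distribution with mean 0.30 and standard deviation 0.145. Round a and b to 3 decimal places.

Variance = 0.145² = 0.021025. The moment-matching identity a+b = μ(1−μ)/Var − 1 gives
a+b = 0.2100/0.021025 − 1 = 8.9881, so a = μ·8.9881 = 2.696 and b = (1−μ)·8.9881 = 6.292.

a = 2.696, b = 6.292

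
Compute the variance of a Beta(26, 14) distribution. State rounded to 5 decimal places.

0.00555

α+β = 40 and αβ = 364, so Var = αβ/[(α+β)²(α+β+1)] = 364/65600 = 0.00555.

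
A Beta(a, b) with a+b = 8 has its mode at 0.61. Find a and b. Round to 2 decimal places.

Since the density peak of Beta(a,b) is at (a−1)/(a+b−2),
a = 1 + 0.61(8−2) = 4.66 and b = 8 − 4.66 = 3.34.

a = 4.66, b = 3.34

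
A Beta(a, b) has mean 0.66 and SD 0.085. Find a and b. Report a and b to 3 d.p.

a = 19.839, b = 10.220

σ² = 0.085² = 0.007225.
With s = a+b, Var = μ(1−μ)/(s+1), so s+1 = (0.66×0.34)/0.007225 = 31.0588 and s = 30.0588.
a = μs = 19.839, b = (1−μ)s = 10.220.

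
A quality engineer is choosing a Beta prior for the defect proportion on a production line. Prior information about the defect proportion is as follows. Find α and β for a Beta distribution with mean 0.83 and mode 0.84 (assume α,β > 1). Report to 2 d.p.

Let s = α+β. Mean gives α = μs = 0.83s; mode gives (α−1)/(s−2) = 0.84.
Substituting: 0.83s − 1 = 0.84(s−2) = 0.84s − 1.68, so -0.01s = -0.68 and s = 68.0000.
Then α = 0.83×68.0000 = 56.44 and β = s−α = 11.56.

α = 56.44, β = 11.56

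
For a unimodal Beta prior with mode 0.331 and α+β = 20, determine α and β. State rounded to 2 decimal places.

α = 6.96, β = 13.04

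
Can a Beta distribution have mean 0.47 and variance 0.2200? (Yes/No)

Yes

A Beta with mean μ has variance μ(1−μ)/(α+β+1) < μ(1−μ).
Here μ(1−μ) = 0.47×0.53 = 0.2491, and 0.2200 < 0.2491.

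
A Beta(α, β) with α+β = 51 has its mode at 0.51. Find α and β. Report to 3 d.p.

α = 25.990, β = 25.010

Mode = (α−1)/(κ−2) with κ = α+β, so α−1 = 0.51·49 = 24.990.
α = 25.990; β = κ − α = 25.010.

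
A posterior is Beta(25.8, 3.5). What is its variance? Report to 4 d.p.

0.0035

Var = αβ/[(α+β)²(α+β+1)] = (25.8×3.5)/(29.3²×30.3) = 90.30/26012.247 = 0.0035.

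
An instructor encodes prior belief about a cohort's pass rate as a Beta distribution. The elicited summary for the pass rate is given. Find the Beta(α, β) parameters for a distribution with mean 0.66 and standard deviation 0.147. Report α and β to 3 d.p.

α = 6.194, β = 3.191

σ² = 0.147² = 0.021609.
With s = α+β, Var = μ(1−μ)/(s+1), so s+1 = (0.66×0.34)/0.021609 = 10.3846 and s = 9.3846.
α = μs = 6.194, β = (1−μ)s = 3.191.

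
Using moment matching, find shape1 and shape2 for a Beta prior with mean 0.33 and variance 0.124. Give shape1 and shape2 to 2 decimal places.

Write ν = shape1+shape2; then shape1 = μν and Var = μ(1−μ)/(ν+1).
ν = μ(1−μ)/Var − 1 = 0.2211/0.124 − 1 = 0.7831.
shape1 = 0.33·0.7831 = 0.26, shape2 = 0.67·0.7831 = 0.52.

shape1 = 0.26, shape2 = 0.52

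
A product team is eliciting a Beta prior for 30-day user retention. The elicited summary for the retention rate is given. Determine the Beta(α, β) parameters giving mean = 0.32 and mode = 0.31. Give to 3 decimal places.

Let s = α+β. Mean gives α = μs = 0.32s; mode gives (α−1)/(s−2) = 0.31.
Substituting: 0.32s − 1 = 0.31(s−2) = 0.31s − 0.62, so 0.01s = 0.38 and s = 38.0000.
Then α = 0.32×38.0000 = 12.160 and β = s−α = 25.840.

α = 12.160, β = 25.840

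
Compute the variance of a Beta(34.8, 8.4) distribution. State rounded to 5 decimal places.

Var = αβ/[(α+β)²(α+β+1)] = (34.8×8.4)/(43.2²×44.2) = 292.32/82487.808 = 0.00354.

0.00354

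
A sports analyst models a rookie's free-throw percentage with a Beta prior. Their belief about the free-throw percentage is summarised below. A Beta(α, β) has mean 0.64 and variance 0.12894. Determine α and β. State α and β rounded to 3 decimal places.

Write ν = α+β; then α = μν and Var = μ(1−μ)/(ν+1).
ν = μ(1−μ)/Var − 1 = 0.2304/0.12894 − 1 = 0.7869.
α = 0.64·0.7869 = 0.504, β = 0.36·0.7869 = 0.283.

α = 0.504, β = 0.283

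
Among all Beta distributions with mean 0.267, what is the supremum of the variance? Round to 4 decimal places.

0.1957

For fixed mean μ the Beta variance is μ(1−μ)/(α+β+1), increasing as α+β decreases.
Its least upper bound (not attained) is μ(1−μ) = 0.267·0.733 = 0.1957.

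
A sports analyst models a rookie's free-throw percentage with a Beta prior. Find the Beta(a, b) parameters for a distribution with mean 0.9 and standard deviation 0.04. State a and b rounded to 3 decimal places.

a = 49.725, b = 5.525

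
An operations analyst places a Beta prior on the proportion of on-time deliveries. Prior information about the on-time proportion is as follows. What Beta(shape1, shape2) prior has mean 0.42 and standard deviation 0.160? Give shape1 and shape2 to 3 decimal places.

Variance = 0.160² = 0.025600. The moment-matching identity shape1+shape2 = μ(1−μ)/Var − 1 gives
shape1+shape2 = 0.2436/0.025600 − 1 = 8.5156, so shape1 = μ·8.5156 = 3.577 and shape2 = (1−μ)·8.5156 = 4.939.

shape1 = 3.577, shape2 = 4.939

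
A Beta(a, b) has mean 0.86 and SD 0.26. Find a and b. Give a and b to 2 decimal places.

Variance = 0.26² = 0.0676. The moment-matching identity a+b = μ(1−μ)/Var − 1 gives
a+b = 0.1204/0.0676 − 1 = 0.7811, so a = μ·0.7811 = 0.67 and b = (1−μ)·0.7811 = 0.11.

a = 0.67, b = 0.11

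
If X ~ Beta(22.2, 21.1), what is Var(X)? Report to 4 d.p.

μ = 22.2/43.3 = 0.512702; Var = μ(1−μ)/(α+β+1) = 0.2498387/44.3 = 0.0056.

0.0056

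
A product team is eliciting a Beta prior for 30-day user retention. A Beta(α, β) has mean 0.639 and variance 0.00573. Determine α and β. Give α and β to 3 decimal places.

Let s = α+β. The Beta variance is μ(1−μ)/(s+1).
So s+1 = μ(1−μ)/σ² = (0.639×0.361)/0.00573 = 0.230679/0.00573 = 40.2581, giving s = 39.2581.
Then α = μs = 0.639×39.2581 = 25.086 and β = (1−μ)s = 0.361×39.2581 = 14.172.

α = 25.086, β = 14.172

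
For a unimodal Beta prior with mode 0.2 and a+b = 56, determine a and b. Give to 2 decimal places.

a = 11.80, b = 44.20

Since the density peak of Beta(a,b) is at (a−1)/(a+b−2),
a = 1 + 0.2(56−2) = 11.80 and b = 56 − 11.80 = 44.20.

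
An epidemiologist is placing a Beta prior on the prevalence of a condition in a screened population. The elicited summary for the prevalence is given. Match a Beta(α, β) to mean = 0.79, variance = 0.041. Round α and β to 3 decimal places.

Let s = α+β. The Beta variance is μ(1−μ)/(s+1).
So s+1 = μ(1−μ)/σ² = (0.79×0.21)/0.041 = 0.1659/0.041 = 4.0463, giving s = 3.0463.
Then α = μs = 0.79×3.0463 = 2.407 and β = (1−μ)s = 0.21×3.0463 = 0.640.

α = 2.407, β = 0.640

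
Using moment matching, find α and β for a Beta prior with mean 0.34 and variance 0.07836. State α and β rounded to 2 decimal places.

α = 0.63, β = 1.23

Write ν = α+β; then α = μν and Var = μ(1−μ)/(ν+1).
ν = μ(1−μ)/Var − 1 = 0.2244/0.07836 − 1 = 1.8637.
α = 0.34·1.8637 = 0.63, β = 0.66·1.8637 = 1.23.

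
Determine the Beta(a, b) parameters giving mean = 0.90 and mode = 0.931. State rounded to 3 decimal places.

Let s = a+b. Mean gives a = μs = 0.90s; mode gives (a−1)/(s−2) = 0.931.
Substituting: 0.90s − 1 = 0.931(s−2) = 0.931s − 1.862, so -0.031s = -0.862 and s = 27.8065.
Then a = 0.90×27.8065 = 25.026 and b = s−a = 2.781.

a = 25.026, b = 2.781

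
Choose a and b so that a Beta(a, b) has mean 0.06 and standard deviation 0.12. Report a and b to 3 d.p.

Variance = 0.12² = 0.0144. The moment-matching identity a+b = μ(1−μ)/Var − 1 gives
a+b = 0.0564/0.0144 − 1 = 2.9167, so a = μ·2.9167 = 0.175 and b = (1−μ)·2.9167 = 2.742.

a = 0.175, b = 2.742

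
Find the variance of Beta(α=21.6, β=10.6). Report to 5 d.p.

0.00665

Var = αβ/[(α+β)²(α+β+1)] = (21.6×10.6)/(32.2²×33.2) = 228.96/34423.088 = 0.00665.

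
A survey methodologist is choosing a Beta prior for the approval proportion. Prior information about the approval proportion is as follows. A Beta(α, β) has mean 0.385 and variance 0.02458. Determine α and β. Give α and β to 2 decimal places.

By moment matching, α+β = μ(1−μ)/σ² − 1 = (0.385·0.615)/0.02458 − 1 = 9.6328 − 1 = 8.6328.
Since α/(α+β) = μ, α = 0.385·8.6328 = 3.32 and β = 0.615·8.6328 = 5.31.

α = 3.32, β = 5.31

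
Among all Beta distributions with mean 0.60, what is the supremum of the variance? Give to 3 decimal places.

0.240

For fixed mean μ the Beta variance is μ(1−μ)/(α+β+1), increasing as α+β decreases.
Its least upper bound (not attained) is μ(1−μ) = 0.60·0.40 = 0.240.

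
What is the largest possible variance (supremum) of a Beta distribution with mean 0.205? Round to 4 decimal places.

0.1630

For fixed mean μ the Beta variance is μ(1−μ)/(α+β+1), increasing as α+β decreases.
Its least upper bound (not attained) is μ(1−μ) = 0.205·0.795 = 0.1630.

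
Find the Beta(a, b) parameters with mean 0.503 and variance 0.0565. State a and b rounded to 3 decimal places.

a = 1.723, b = 1.702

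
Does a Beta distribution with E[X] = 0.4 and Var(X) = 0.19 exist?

Yes

A Beta with mean μ has variance μ(1−μ)/(α+β+1) < μ(1−μ).
Here μ(1−μ) = 0.4×0.6 = 0.24, and 0.19 < 0.24.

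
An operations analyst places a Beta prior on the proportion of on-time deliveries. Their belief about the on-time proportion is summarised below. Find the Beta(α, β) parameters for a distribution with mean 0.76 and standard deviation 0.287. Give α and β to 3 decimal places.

First σ² = 0.082369. Setting α = μn, β = (1−μ)n with n = α+β,
μ(1−μ)/(n+1) = 0.082369 ⇒ n+1 = 0.1824/0.082369 = 2.2144 ⇒ n = 1.2144.
Hence α = 0.76×1.2144 = 0.923, β = 0.24×1.2144 = 0.291.

α = 0.923, β = 0.291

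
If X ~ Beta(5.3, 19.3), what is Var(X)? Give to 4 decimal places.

0.0066

μ = 5.3/24.6 = 0.215447; Var = μ(1−μ)/(α+β+1) = 0.1690297/25.6 = 0.0066.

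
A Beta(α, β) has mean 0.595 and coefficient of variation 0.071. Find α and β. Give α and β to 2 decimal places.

σ = CV·μ = 0.071×0.595 = 0.04224, so σ² = 0.001785.
s+1 = μ(1−μ)/σ² = 0.240975/0.001785 = 135.0272, so s = α+β = 134.0272.
α = μs = 79.75, β = (1−μ)s = 54.28.

α = 79.75, β = 54.28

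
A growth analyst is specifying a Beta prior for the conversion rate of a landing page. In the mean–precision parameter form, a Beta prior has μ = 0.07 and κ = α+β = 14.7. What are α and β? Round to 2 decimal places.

α = 1.03, β = 13.67

Split κ in proportion μ : (1−μ): α = 0.07·14.7 = 1.03, β = 14.7 − 1.03 = 13.67.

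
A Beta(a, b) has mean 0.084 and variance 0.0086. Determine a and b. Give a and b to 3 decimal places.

Let s = a+b. The Beta variance is μ(1−μ)/(s+1).
So s+1 = μ(1−μ)/σ² = (0.084×0.916)/0.0086 = 0.076944/0.0086 = 8.9470, giving s = 7.9470.
Then a = μs = 0.084×7.9470 = 0.668 and b = (1−μ)s = 0.916×7.9470 = 7.279.

a = 0.668, b = 7.279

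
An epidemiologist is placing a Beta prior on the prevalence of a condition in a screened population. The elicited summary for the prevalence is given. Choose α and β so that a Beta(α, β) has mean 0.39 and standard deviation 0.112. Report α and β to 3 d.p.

α = 7.006, β = 10.959

Variance = 0.112² = 0.012544. The moment-matching identity α+β = μ(1−μ)/Var − 1 gives
α+β = 0.2379/0.012544 − 1 = 17.9652, so α = μ·17.9652 = 7.006 and β = (1−μ)·17.9652 = 10.959.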